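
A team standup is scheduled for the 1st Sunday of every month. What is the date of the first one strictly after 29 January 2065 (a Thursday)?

1 February 2065

January 2065 starts on a Thursday, so its 1st Sunday is 4 January 2065 (3 days in).
That is not after 29 January 2065, so look at February 2065.
February 2065 starts on a Sunday, so its 1st Sunday is 1 February 2065.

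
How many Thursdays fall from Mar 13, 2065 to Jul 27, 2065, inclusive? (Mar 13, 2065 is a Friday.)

19

Mar 13, 2065 is a Friday; the first Thursday on or after it is Mar 19, 2065 (6 days later).
From Mar 19, 2065 to Jul 27, 2065: 12 + 30 + 31 + 30 + 27 = 130 days (rest of Mar, Apr, May, Jun, Jul).
130 ÷ 7 = 18 full weeks with remainder 4, so 18 more Thursdays after the first → 19.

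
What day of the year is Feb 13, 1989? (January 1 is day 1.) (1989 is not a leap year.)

44

Days in months before Feb: 31 = 31.
Plus 13 days into Feb → day 44.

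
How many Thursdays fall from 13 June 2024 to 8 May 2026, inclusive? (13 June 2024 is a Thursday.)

13 June 2024 is a Thursday; the first Thursday on or after it is 13 June 2024.
From 13 June 2024 to 8 May 2026: 201 + 365 + 128 = 694 days (rest of 2024, 2025, to 8 May 2026 in 2026).
694 ÷ 7 = 99 full weeks with remainder 1, so 99 more Thursdays after the first → 100.

100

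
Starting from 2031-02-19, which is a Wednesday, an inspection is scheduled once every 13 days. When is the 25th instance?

2031-12-28

The 25th occurrence is 24 intervals after the first: 24 × 13 = 312 days after 2031-02-19.
February has 28 days — 9 days to the end of February leaves 303.
March has 31 days (272 left).
April has 30 days (242 left).
May has 31 days (211 left).
June has 30 days (181 left).
July has 31 days (150 left).
August has 31 days (119 left).
September has 30 days (89 left).
October has 31 days (58 left).
November has 30 days (28 left).
28 days into December → 2031-12-28.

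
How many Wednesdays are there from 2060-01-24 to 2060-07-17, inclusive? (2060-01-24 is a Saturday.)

2060-01-24 is a Saturday; the first Wednesday on or after it is 2060-01-28 (4 days later).
From 2060-01-28 to 2060-07-17: 3 + 29 + 31 + 30 + 31 + 30 + 17 = 171 days (rest of January, February, March, April, May, June, July).
171 ÷ 7 = 24 full weeks with remainder 3, so 24 more Wednesdays after the first → 25.

25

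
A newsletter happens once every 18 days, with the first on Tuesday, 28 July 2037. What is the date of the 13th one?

The 13th occurrence is 12 intervals after the first: 12 × 18 = 216 days after 28 July 2037.
July has 31 days — 3 days to the end of July leaves 213.
August has 31 days (182 left).
September has 30 days (152 left).
October has 31 days (121 left).
November has 30 days (91 left).
December has 31 days (60 left).
January has 31 days (29 left).
February has 28 days (1 left).
1 day into March → 1 March 2038.

1 March 2038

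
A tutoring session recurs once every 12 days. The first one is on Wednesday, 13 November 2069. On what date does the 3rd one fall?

7 December 2069

The 3rd occurrence is 2 intervals after the first: 2 × 12 = 24 days after 13 November 2069.
November has 30 days — 17 days to the end of November leaves 7.
7 days into December → 7 December 2069.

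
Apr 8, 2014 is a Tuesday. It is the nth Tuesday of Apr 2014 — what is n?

2nd

Day 8 falls in week ⌈8/7⌉ of the month.
Days 1–7 hold the 1st Tuesday, 8–14 the 2nd, 15–21 the 3rd, 22–28 the 4th, 29–31 the 5th.
8 is in the range for the 2nd.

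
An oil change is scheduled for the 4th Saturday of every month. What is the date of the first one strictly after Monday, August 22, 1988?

August 1988 starts on a Monday; its first Saturday is the 6th, so the 4th Saturday is the 27th — August 27, 1988.
August 27, 1988 is after August 22, 1988, so that is the next one.

August 27, 1988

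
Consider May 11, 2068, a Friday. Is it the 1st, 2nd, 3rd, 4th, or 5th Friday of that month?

Day 11 falls in week ⌈11/7⌉ of the month.
Days 1–7 hold the 1st Friday, 8–14 the 2nd, 15–21 the 3rd, 22–28 the 4th, 29–31 the 5th.
11 is in the range for the 2nd.

2nd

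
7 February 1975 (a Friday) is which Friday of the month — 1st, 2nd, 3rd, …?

1st

Day 7 falls in week ⌈7/7⌉ of the month.
Days 1–7 hold the 1st Friday, 8–14 the 2nd, 15–21 the 3rd, 22–28 the 4th, 29–31 the 5th.
7 is in the range for the 1st.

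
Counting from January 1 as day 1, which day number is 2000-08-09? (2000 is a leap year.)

222

Days in months before August: 31 + 29 + 31 + 30 + 31 + 30 + 31 = 213.
Plus 9 days into August → day 222.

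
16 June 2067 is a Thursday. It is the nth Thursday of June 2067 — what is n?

3rd

Day 16 falls in week ⌈16/7⌉ of the month.
Days 1–7 hold the 1st Thursday, 8–14 the 2nd, 15–21 the 3rd, 22–28 the 4th, 29–31 the 5th.
16 is in the range for the 3rd.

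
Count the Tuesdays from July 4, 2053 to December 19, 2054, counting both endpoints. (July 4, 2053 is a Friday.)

July 4, 2053 is a Friday; the first Tuesday on or after it is July 8, 2053 (4 days later).
From July 8, 2053 to December 19, 2054: 176 + 353 = 529 days (rest of 2053, to December 19, 2054 in 2054).
529 ÷ 7 = 75 full weeks with remainder 4, so 75 more Tuesdays after the first → 76.

76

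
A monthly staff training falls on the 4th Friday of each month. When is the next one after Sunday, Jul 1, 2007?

Jul 27, 2007

Jul 2007 starts on a Sunday; its first Friday is the 6th, so the 4th Friday is the 27th — Jul 27, 2007.
Jul 27, 2007 is after Jul 1, 2007, so that is the next one.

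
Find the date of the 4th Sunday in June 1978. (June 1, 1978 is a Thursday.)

25 June 1978

June 1978 begins on a Thursday, so the first Sunday is June 4 (3 days later).
The 4th Sunday is 3 weeks later: 4 + 21 = 25.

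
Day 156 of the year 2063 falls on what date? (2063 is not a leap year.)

5 June 2063

January has 31 days (156 − 31 = 125 remain).
February has 28 days (125 − 28 = 97 remain).
March has 31 days (97 − 31 = 66 remain).
April has 30 days (66 − 30 = 36 remain).
May has 31 days (36 − 31 = 5 remain).
5 into June → June 5.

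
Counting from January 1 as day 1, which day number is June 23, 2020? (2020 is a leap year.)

Days in months before June: 31 + 29 + 31 + 30 + 31 = 152.
Plus 23 days into June → day 175.

175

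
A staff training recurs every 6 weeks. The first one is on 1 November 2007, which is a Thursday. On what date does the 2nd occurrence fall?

13 December 2007

The 2nd occurrence is 1 interval after the first: 1 × 42 = 42 days after 1 November 2007.
November has 30 days — 29 days to the end of November leaves 13.
13 days into December → 13 December 2007.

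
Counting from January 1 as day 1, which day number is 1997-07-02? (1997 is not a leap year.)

Days in months before July: 31 + 28 + 31 + 30 + 31 + 30 = 181.
Plus 2 days into July → day 183.

183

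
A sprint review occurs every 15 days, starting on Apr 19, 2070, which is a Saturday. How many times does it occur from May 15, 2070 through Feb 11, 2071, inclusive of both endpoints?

Occurrences land 15·i days after Apr 19, 2070 for i = 0, 1, 2, …
May 15, 2070 is 26 days after the start; 26 ÷ 15 = 1 remainder 11; since the remainder is 11, round up to i = 2. First occurrence in the window: #3 on May 19, 2070 (2×15 = 30 days in).
Feb 11, 2071 is 298 days after the start; 298 ÷ 15 = 19 remainder 13. Last occurrence in the window: #20 on Jan 29, 2071.
Occurrences #3 through #20: 18 in total.

18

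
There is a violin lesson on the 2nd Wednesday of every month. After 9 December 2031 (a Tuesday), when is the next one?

December 2031 starts on a Monday; its first Wednesday is the 3rd, so the 2nd Wednesday is the 10th — 10 December 2031.
10 December 2031 is after 9 December 2031, so that is the next one.

10 December 2031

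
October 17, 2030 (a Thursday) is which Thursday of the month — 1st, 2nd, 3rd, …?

3rd

Day 17 falls in week ⌈17/7⌉ of the month.
Days 1–7 hold the 1st Thursday, 8–14 the 2nd, 15–21 the 3rd, 22–28 the 4th, 29–31 the 5th.
17 is in the range for the 3rd.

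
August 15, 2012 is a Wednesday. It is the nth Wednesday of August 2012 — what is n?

Day 15 falls in week ⌈15/7⌉ of the month.
Days 1–7 hold the 1st Wednesday, 8–14 the 2nd, 15–21 the 3rd, 22–28 the 4th, 29–31 the 5th.
15 is in the range for the 3rd.

3rd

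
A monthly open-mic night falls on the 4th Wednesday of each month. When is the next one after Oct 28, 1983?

Nov 23, 1983

Oct 1983 starts on a Saturday; its first Wednesday is the 5th, so the 4th Wednesday is the 26th — Oct 26, 1983.
That is not after Oct 28, 1983, so look at Nov 1983.
Nov 1983 starts on a Tuesday; its first Wednesday is the 2nd, so the 4th Wednesday is the 23rd — Nov 23, 1983.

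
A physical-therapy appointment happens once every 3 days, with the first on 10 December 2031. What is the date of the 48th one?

29 April 2032

The 48th occurrence is 47 intervals after the first: 47 × 3 = 141 days after 10 December 2031.
December has 31 days — 21 days to the end of December leaves 120.
January has 31 days (89 left).
February has 29 days (60 left).
March has 31 days (29 left).
29 days into April → 29 April 2032.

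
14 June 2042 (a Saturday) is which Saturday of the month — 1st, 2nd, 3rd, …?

Day 14 falls in week ⌈14/7⌉ of the month.
Days 1–7 hold the 1st Saturday, 8–14 the 2nd, 15–21 the 3rd, 22–28 the 4th, 29–31 the 5th.
14 is in the range for the 2nd.

2nd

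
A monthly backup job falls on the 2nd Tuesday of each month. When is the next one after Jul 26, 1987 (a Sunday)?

Jul 1987 starts on a Wednesday; its first Tuesday is the 7th, so the 2nd Tuesday is the 14th — Jul 14, 1987.
That is not after Jul 26, 1987, so look at Aug 1987.
Aug 1987 starts on a Saturday; its first Tuesday is the 4th, so the 2nd Tuesday is the 11th — Aug 11, 1987.

Aug 11, 1987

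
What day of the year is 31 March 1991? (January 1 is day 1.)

90

Days in months before March: 31 + 28 = 59.
Plus 31 days into March → day 90.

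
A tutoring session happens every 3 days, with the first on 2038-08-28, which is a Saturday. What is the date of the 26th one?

2038-11-11

The 26th occurrence is 25 intervals after the first: 25 × 3 = 75 days after 2038-08-28.
August has 31 days — 3 days to the end of August leaves 72.
September has 30 days (42 left).
October has 31 days (11 left).
11 days into November → 2038-11-11.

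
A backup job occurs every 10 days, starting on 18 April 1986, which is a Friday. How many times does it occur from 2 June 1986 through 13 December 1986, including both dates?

19

Occurrences land 10·i days after 18 April 1986 for i = 0, 1, 2, …
2 June 1986 is 45 days after the start; 45 ÷ 10 = 4 remainder 5; since the remainder is 5, round up to i = 5. First occurrence in the window: #6 on 7 June 1986 (5×10 = 50 days in).
13 December 1986 is 239 days after the start; 239 ÷ 10 = 23 remainder 9. Last occurrence in the window: #24 on 4 December 1986.
Occurrences #6 through #24: 19 in total.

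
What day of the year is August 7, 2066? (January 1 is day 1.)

219

Days in months before August: 31 + 28 + 31 + 30 + 31 + 30 + 31 = 212.
Plus 7 days into August → day 219.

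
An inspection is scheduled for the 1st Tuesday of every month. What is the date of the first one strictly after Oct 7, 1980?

Oct 1980 starts on a Wednesday, so its 1st Tuesday is Oct 7, 1980 (6 days in).
That is not after Oct 7, 1980, so look at Nov 1980.
Nov 1980 starts on a Saturday, so its 1st Tuesday is Nov 4, 1980 (3 days in).

Nov 4, 1980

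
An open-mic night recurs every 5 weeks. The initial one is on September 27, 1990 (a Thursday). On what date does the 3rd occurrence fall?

The 3rd occurrence is 2 intervals after the first: 2 × 35 = 70 days after September 27, 1990.
September has 30 days — 3 days to the end of September leaves 67.
October has 31 days (36 left).
November has 30 days (6 left).
6 days into December → December 6, 1990.

December 6, 1990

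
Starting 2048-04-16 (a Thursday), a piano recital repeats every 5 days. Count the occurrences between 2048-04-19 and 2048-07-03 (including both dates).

15

Occurrences land 5·i days after 2048-04-16 for i = 0, 1, 2, …
2048-04-19 is 3 days after the start; 3 ÷ 5 = 0 remainder 3; since the remainder is 3, round up to i = 1. First occurrence in the window: #2 on 2048-04-21 (1×5 = 5 days in).
2048-07-03 is 78 days after the start; 78 ÷ 5 = 15 remainder 3. Last occurrence in the window: #16 on 2048-06-30.
Occurrences #2 through #16: 15 in total.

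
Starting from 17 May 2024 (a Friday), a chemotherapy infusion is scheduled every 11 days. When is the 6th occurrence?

11 July 2024

The 6th occurrence is 5 intervals after the first: 5 × 11 = 55 days after 17 May 2024.
May has 31 days — 14 days to the end of May leaves 41.
June has 30 days (11 left).
11 days into July → 11 July 2024.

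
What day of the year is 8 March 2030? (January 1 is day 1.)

Days in months before March: 31 + 28 = 59.
Plus 8 days into March → day 67.

67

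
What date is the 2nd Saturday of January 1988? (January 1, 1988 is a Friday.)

January 1988 begins on a Friday, so the first Saturday is January 2 (1 day later).
The 2nd Saturday is 1 weeks later: 2 + 7 = 9.

9 January 1988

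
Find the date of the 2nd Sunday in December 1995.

1995-12-10

The first Sunday of December 1995 is December 3.
The 2nd Sunday is 1 weeks later: 3 + 7 = 10.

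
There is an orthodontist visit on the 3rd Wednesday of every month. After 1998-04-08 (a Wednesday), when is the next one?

1998-04-15

April 1998 starts on a Wednesday; its first Wednesday is the 1st, so the 3rd Wednesday is the 15th — 1998-04-15.
1998-04-15 is after 1998-04-08, so that is the next one.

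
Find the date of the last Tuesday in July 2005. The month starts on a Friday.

July 26, 2005

July 2005 begins on a Friday, so the first Tuesday is July 5 (4 days later).
July 2005 has 31 days. Adding weeks: 5, 12, 19, 26 — the last one ≤ 31 is the 26th.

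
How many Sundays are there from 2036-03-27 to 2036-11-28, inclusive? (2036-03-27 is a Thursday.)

35

2036-03-27 is a Thursday; the first Sunday on or after it is 2036-03-30 (3 days later).
From 2036-03-30 to 2036-11-28: 1 + 30 + 31 + 30 + 31 + 31 + 30 + 31 + 28 = 243 days (rest of March, April, May, June, July, August, September, October, November).
243 ÷ 7 = 34 full weeks with remainder 5, so 34 more Sundays after the first → 35.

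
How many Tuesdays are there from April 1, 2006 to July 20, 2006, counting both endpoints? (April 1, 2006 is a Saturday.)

April 1, 2006 is a Saturday; the first Tuesday on or after it is April 4, 2006 (3 days later).
From April 4, 2006 to July 20, 2006: 26 + 31 + 30 + 20 = 107 days (rest of April, May, June, July).
107 ÷ 7 = 15 full weeks with remainder 2, so 15 more Tuesdays after the first → 16.

16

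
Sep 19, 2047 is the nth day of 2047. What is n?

262

Days in months before Sep: 31 + 28 + 31 + 30 + 31 + 30 + 31 + 31 = 243.
Plus 19 days into Sep → day 262.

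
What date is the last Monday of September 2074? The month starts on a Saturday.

September 2074 begins on a Saturday, so the first Monday is September 3 (2 days later).
September 2074 has 30 days. Adding weeks: 3, 10, 17, 24 — the last one ≤ 30 is the 24th.

24 September 2074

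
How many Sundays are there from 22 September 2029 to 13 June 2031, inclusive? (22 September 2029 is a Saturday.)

22 September 2029 is a Saturday; the first Sunday on or after it is 23 September 2029 (1 day later).
From 23 September 2029 to 13 June 2031: 99 + 365 + 164 = 628 days (rest of 2029, 2030, to 13 June 2031 in 2031).
628 ÷ 7 = 89 full weeks with remainder 5, so 89 more Sundays after the first → 90.

90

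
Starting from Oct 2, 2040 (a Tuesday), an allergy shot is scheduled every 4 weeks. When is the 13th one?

The 13th occurrence is 12 intervals after the first: 12 × 28 = 336 days after Oct 2, 2040.
Oct has 31 days — 29 days to the end of Oct leaves 307.
Nov has 30 days (277 left).
Dec has 31 days (246 left).
Jan has 31 days (215 left).
Feb has 28 days (187 left).
Mar has 31 days (156 left).
Apr has 30 days (126 left).
May has 31 days (95 left).
Jun has 30 days (65 left).
Jul has 31 days (34 left).
Aug has 31 days (3 left).
3 days into Sep → Sep 3, 2041.

Sep 3, 2041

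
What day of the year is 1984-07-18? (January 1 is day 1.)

200

Days in months before July: 31 + 29 + 31 + 30 + 31 + 30 = 182.
Plus 18 days into July → day 200.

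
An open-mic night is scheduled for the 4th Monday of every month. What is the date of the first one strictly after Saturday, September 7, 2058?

September 23, 2058

September 2058 starts on a Sunday; its first Monday is the 2nd, so the 4th Monday is the 23rd — September 23, 2058.
September 23, 2058 is after September 7, 2058, so that is the next one.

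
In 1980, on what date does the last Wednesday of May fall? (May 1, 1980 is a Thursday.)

May 1980 begins on a Thursday, so the first Wednesday is May 7 (6 days later).
May 1980 has 31 days. Adding weeks: 7, 14, 21, 28 — the last one ≤ 31 is the 28th.

May 28, 1980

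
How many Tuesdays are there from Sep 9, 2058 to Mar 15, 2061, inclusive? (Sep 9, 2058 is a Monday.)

132

Sep 9, 2058 is a Monday; the first Tuesday on or after it is Sep 10, 2058 (1 day later).
From Sep 10, 2058 to Mar 15, 2061: 112 + 365 + 366 + 74 = 917 days (rest of 2058, 2059, 2060, to Mar 15, 2061 in 2061).
917 ÷ 7 = 131 full weeks with remainder 0, so 131 more Tuesdays after the first → 132.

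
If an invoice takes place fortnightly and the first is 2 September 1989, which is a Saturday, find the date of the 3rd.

30 September 1989

The 3rd occurrence is 2 intervals after the first: 2 × 14 = 28 days after 2 September 1989.
28 days later is 30 September 1989.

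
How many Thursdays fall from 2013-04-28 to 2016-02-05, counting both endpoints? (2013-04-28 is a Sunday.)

145

2013-04-28 is a Sunday; the first Thursday on or after it is 2013-05-02 (4 days later).
From 2013-05-02 to 2016-02-05: 243 + 365 + 365 + 36 = 1009 days (rest of 2013, 2014, 2015, to 2016-02-05 in 2016).
1009 ÷ 7 = 144 full weeks with remainder 1, so 144 more Thursdays after the first → 145.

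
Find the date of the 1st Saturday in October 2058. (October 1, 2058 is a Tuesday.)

October 5, 2058

October 2058 begins on a Tuesday, so the first Saturday is October 5 (4 days later).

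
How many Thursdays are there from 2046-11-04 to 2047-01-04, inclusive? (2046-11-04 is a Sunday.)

2046-11-04 is a Sunday; the first Thursday on or after it is 2046-11-08 (4 days later).
From 2046-11-08 to 2047-01-04: 22 + 31 + 4 = 57 days (rest of November, December, January).
57 ÷ 7 = 8 full weeks with remainder 1, so 8 more Thursdays after the first → 9.

9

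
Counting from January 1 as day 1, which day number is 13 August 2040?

Days in months before August: 31 + 29 + 31 + 30 + 31 + 30 + 31 = 213.
Plus 13 days into August → day 226.

226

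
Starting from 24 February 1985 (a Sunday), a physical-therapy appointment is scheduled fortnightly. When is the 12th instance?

28 July 1985

The 12th occurrence is 11 intervals after the first: 11 × 14 = 154 days after 24 February 1985.
February has 28 days — 4 days to the end of February leaves 150.
March has 31 days (119 left).
April has 30 days (89 left).
May has 31 days (58 left).
June has 30 days (28 left).
28 days into July → 28 July 1985.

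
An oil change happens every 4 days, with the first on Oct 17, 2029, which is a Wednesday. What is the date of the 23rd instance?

Jan 13, 2030

The 23rd occurrence is 22 intervals after the first: 22 × 4 = 88 days after Oct 17, 2029.
Oct has 31 days — 14 days to the end of Oct leaves 74.
Nov has 30 days (44 left).
Dec has 31 days (13 left).
13 days into Jan → Jan 13, 2030.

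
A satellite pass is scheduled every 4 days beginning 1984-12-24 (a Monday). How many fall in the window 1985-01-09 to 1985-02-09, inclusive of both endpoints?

Occurrences land 4·i days after 1984-12-24 for i = 0, 1, 2, …
1985-01-09 is 16 days after the start; 16 ÷ 4 = 4 remainder 0. First occurrence in the window: #5 on 1985-01-09 (4×4 = 16 days in).
1985-02-09 is 47 days after the start; 47 ÷ 4 = 11 remainder 3. Last occurrence in the window: #12 on 1985-02-06.
Occurrences #5 through #12: 8 in total.

8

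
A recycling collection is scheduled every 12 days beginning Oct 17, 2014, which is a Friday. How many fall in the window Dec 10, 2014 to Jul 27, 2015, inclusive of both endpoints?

Occurrences land 12·i days after Oct 17, 2014 for i = 0, 1, 2, …
Dec 10, 2014 is 54 days after the start; 54 ÷ 12 = 4 remainder 6; since the remainder is 6, round up to i = 5. First occurrence in the window: #6 on Dec 16, 2014 (5×12 = 60 days in).
Jul 27, 2015 is 283 days after the start; 283 ÷ 12 = 23 remainder 7. Last occurrence in the window: #24 on Jul 20, 2015.
Occurrences #6 through #24: 19 in total.

19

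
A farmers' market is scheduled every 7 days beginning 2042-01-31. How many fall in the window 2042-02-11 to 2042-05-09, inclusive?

Occurrences land 7·i days after 2042-01-31 for i = 0, 1, 2, …
2042-02-11 is 11 days after the start; 11 ÷ 7 = 1 remainder 4; since the remainder is 4, round up to i = 2. First occurrence in the window: #3 on 2042-02-14 (2×7 = 14 days in).
2042-05-09 is 98 days after the start; 98 ÷ 7 = 14 remainder 0. Last occurrence in the window: #15 on 2042-05-09.
Occurrences #3 through #15: 13 in total.

13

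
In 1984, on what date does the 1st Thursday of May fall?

May 1984 begins on a Tuesday, so the first Thursday is May 3 (2 days later).

1984-05-03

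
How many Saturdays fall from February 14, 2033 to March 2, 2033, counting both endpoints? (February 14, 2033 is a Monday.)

February 14, 2033 is a Monday; the first Saturday on or after it is February 19, 2033 (5 days later).
From February 19, 2033 to March 2, 2033: 9 + 2 = 11 days (rest of February, March).
11 ÷ 7 = 1 full weeks with remainder 4, so 1 more Saturdays after the first → 2.

2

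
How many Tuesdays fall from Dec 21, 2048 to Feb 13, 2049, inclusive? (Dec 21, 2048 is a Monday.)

Dec 21, 2048 is a Monday; the first Tuesday on or after it is Dec 22, 2048 (1 day later).
From Dec 22, 2048 to Feb 13, 2049: 9 + 31 + 13 = 53 days (rest of Dec, Jan, Feb).
53 ÷ 7 = 7 full weeks with remainder 4, so 7 more Tuesdays after the first → 8.

8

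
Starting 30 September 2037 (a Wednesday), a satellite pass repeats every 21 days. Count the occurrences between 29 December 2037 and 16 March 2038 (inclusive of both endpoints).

Occurrences land 21·i days after 30 September 2037 for i = 0, 1, 2, …
29 December 2037 is 90 days after the start; 90 ÷ 21 = 4 remainder 6; since the remainder is 6, round up to i = 5. First occurrence in the window: #6 on 13 January 2038 (5×21 = 105 days in).
16 March 2038 is 167 days after the start; 167 ÷ 21 = 7 remainder 20. Last occurrence in the window: #8 on 24 February 2038.
Occurrences #6 through #8: 3 in total.

3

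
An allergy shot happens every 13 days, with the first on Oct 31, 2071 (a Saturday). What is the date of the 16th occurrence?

The 16th occurrence is 15 intervals after the first: 15 × 13 = 195 days after Oct 31, 2071.
Oct has 31 days — 0 days to the end of Oct leaves 195.
Nov has 30 days (165 left).
Dec has 31 days (134 left).
Jan has 31 days (103 left).
Feb has 29 days (74 left).
Mar has 31 days (43 left).
Apr has 30 days (13 left).
13 days into May → May 13, 2072.

May 13, 2072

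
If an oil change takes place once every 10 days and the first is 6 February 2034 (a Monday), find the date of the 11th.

17 May 2034

The 11th occurrence is 10 intervals after the first: 10 × 10 = 100 days after 6 February 2034.
February has 28 days — 22 days to the end of February leaves 78.
March has 31 days (47 left).
April has 30 days (17 left).
17 days into May → 17 May 2034.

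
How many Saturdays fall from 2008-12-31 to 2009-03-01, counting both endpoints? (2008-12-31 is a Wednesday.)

2008-12-31 is a Wednesday; the first Saturday on or after it is 2009-01-03 (3 days later).
From 2009-01-03 to 2009-03-01: 28 + 28 + 1 = 57 days (rest of January, February, March).
57 ÷ 7 = 8 full weeks with remainder 1, so 8 more Saturdays after the first → 9.

9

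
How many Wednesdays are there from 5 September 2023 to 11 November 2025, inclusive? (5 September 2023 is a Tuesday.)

114

5 September 2023 is a Tuesday; the first Wednesday on or after it is 6 September 2023 (1 day later).
From 6 September 2023 to 11 November 2025: 116 + 366 + 315 = 797 days (rest of 2023, 2024, to 11 November 2025 in 2025).
797 ÷ 7 = 113 full weeks with remainder 6, so 113 more Wednesdays after the first → 114.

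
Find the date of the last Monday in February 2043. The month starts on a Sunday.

23 February 2043

February 2043 begins on a Sunday, so the first Monday is February 2 (1 day later).
February 2043 has 28 days. Adding weeks: 2, 9, 16, 23 — the last one ≤ 28 is the 23rd.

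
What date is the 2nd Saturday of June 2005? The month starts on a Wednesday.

June 2005 begins on a Wednesday, so the first Saturday is June 4 (3 days later).
The 2nd Saturday is 1 weeks later: 4 + 7 = 11.

11 June 2005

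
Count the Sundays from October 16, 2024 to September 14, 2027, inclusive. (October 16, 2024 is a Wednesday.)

152

October 16, 2024 is a Wednesday; the first Sunday on or after it is October 20, 2024 (4 days later).
From October 20, 2024 to September 14, 2027: 72 + 365 + 365 + 257 = 1059 days (rest of 2024, 2025, 2026, to September 14, 2027 in 2027).
1059 ÷ 7 = 151 full weeks with remainder 2, so 151 more Sundays after the first → 152.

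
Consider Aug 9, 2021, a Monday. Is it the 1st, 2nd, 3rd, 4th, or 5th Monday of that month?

2nd

Day 9 falls in week ⌈9/7⌉ of the month.
Days 1–7 hold the 1st Monday, 8–14 the 2nd, 15–21 the 3rd, 22–28 the 4th, 29–31 the 5th.
9 is in the range for the 2nd.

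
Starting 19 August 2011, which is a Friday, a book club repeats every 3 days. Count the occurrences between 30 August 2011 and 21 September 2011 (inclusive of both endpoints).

8

Occurrences land 3·i days after 19 August 2011 for i = 0, 1, 2, …
30 August 2011 is 11 days after the start; 11 ÷ 3 = 3 remainder 2; since the remainder is 2, round up to i = 4. First occurrence in the window: #5 on 31 August 2011 (4×3 = 12 days in).
21 September 2011 is 33 days after the start; 33 ÷ 3 = 11 remainder 0. Last occurrence in the window: #12 on 21 September 2011.
Occurrences #5 through #12: 8 in total.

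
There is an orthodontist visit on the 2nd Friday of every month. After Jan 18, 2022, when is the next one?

Feb 11, 2022

Jan 2022 starts on a Saturday; its first Friday is the 7th, so the 2nd Friday is the 14th — Jan 14, 2022.
That is not after Jan 18, 2022, so look at Feb 2022.
Feb 2022 starts on a Tuesday; its first Friday is the 4th, so the 2nd Friday is the 11th — Feb 11, 2022.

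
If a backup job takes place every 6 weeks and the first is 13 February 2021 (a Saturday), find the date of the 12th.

The 12th occurrence is 11 intervals after the first: 11 × 42 = 462 days after 13 February 2021.
February has 28 days — 15 days to the end of February leaves 447.
From end of February to end of 2021 is 306 days (141 left).
January has 31 days (110 left).
February has 28 days (82 left).
March has 31 days (51 left).
April has 30 days (21 left).
21 days into May → 21 May 2022.

21 May 2022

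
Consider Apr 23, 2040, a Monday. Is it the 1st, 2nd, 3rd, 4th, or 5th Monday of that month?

Day 23 falls in week ⌈23/7⌉ of the month.
Days 1–7 hold the 1st Monday, 8–14 the 2nd, 15–21 the 3rd, 22–28 the 4th, 29–31 the 5th.
23 is in the range for the 4th.

4th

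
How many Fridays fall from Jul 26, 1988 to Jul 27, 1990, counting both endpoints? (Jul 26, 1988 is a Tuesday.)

Jul 26, 1988 is a Tuesday; the first Friday on or after it is Jul 29, 1988 (3 days later).
From Jul 29, 1988 to Jul 27, 1990: 155 + 365 + 208 = 728 days (rest of 1988, 1989, to Jul 27, 1990 in 1990).
728 ÷ 7 = 104 full weeks with remainder 0, so 104 more Fridays after the first → 105.

105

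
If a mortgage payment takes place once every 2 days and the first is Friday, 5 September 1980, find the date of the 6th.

15 September 1980

The 6th occurrence is 5 intervals after the first: 5 × 2 = 10 days after 5 September 1980.
10 days later is 15 September 1980.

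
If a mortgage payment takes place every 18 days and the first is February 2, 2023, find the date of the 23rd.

The 23rd occurrence is 22 intervals after the first: 22 × 18 = 396 days after February 2, 2023.
February has 28 days — 26 days to the end of February leaves 370.
March has 31 days (339 left).
April has 30 days (309 left).
May has 31 days (278 left).
June has 30 days (248 left).
July has 31 days (217 left).
August has 31 days (186 left).
September has 30 days (156 left).
October has 31 days (125 left).
November has 30 days (95 left).
December has 31 days (64 left).
January has 31 days (33 left).
February has 29 days (4 left).
4 days into March → March 4, 2024.

March 4, 2024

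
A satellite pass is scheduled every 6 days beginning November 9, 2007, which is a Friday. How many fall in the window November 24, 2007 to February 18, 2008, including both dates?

Occurrences land 6·i days after November 9, 2007 for i = 0, 1, 2, …
November 24, 2007 is 15 days after the start; 15 ÷ 6 = 2 remainder 3; since the remainder is 3, round up to i = 3. First occurrence in the window: #4 on November 27, 2007 (3×6 = 18 days in).
February 18, 2008 is 101 days after the start; 101 ÷ 6 = 16 remainder 5. Last occurrence in the window: #17 on February 13, 2008.
Occurrences #4 through #17: 14 in total.

14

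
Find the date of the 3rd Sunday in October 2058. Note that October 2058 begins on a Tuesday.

2058-10-20

October 2058 begins on a Tuesday, so the first Sunday is October 6 (5 days later).
The 3rd Sunday is 2 weeks later: 6 + 14 = 20.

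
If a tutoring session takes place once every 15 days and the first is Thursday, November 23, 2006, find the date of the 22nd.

October 4, 2007

The 22nd occurrence is 21 intervals after the first: 21 × 15 = 315 days after November 23, 2006.
November has 30 days — 7 days to the end of November leaves 308.
December has 31 days (277 left).
January has 31 days (246 left).
February has 28 days (218 left).
March has 31 days (187 left).
April has 30 days (157 left).
May has 31 days (126 left).
June has 30 days (96 left).
July has 31 days (65 left).
August has 31 days (34 left).
September has 30 days (4 left).
4 days into October → October 4, 2007.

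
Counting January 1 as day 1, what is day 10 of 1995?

January 10, 1995

10 into January → January 10.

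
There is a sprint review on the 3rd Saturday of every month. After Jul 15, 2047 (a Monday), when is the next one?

Jul 20, 2047

Jul 2047 starts on a Monday; its first Saturday is the 6th, so the 3rd Saturday is the 20th — Jul 20, 2047.
Jul 20, 2047 is after Jul 15, 2047, so that is the next one.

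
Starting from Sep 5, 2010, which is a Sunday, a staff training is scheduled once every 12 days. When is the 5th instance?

The 5th occurrence is 4 intervals after the first: 4 × 12 = 48 days after Sep 5, 2010.
Sep has 30 days — 25 days to the end of Sep leaves 23.
23 days into Oct → Oct 23, 2010.

Oct 23, 2010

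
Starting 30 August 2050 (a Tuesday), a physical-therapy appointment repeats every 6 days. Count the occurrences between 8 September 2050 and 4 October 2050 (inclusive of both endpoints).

4

Occurrences land 6·i days after 30 August 2050 for i = 0, 1, 2, …
8 September 2050 is 9 days after the start; 9 ÷ 6 = 1 remainder 3; since the remainder is 3, round up to i = 2. First occurrence in the window: #3 on 11 September 2050 (2×6 = 12 days in).
4 October 2050 is 35 days after the start; 35 ÷ 6 = 5 remainder 5. Last occurrence in the window: #6 on 29 September 2050.
Occurrences #3 through #6: 4 in total.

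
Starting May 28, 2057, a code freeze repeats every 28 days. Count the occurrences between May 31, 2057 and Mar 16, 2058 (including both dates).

Occurrences land 28·i days after May 28, 2057 for i = 0, 1, 2, …
May 31, 2057 is 3 days after the start; 3 ÷ 28 = 0 remainder 3; since the remainder is 3, round up to i = 1. First occurrence in the window: #2 on Jun 25, 2057 (1×28 = 28 days in).
Mar 16, 2058 is 292 days after the start; 292 ÷ 28 = 10 remainder 12. Last occurrence in the window: #11 on Mar 4, 2058.
Occurrences #2 through #11: 10 in total.

10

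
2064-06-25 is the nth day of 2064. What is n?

177

Days in months before June: 31 + 29 + 31 + 30 + 31 = 152.
Plus 25 days into June → day 177.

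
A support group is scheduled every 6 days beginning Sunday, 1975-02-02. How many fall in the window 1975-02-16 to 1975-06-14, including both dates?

20

Occurrences land 6·i days after 1975-02-02 for i = 0, 1, 2, …
1975-02-16 is 14 days after the start; 14 ÷ 6 = 2 remainder 2; since the remainder is 2, round up to i = 3. First occurrence in the window: #4 on 1975-02-20 (3×6 = 18 days in).
1975-06-14 is 132 days after the start; 132 ÷ 6 = 22 remainder 0. Last occurrence in the window: #23 on 1975-06-14.
Occurrences #4 through #23: 20 in total.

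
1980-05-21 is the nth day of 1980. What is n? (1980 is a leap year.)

Days in months before May: 31 + 29 + 31 + 30 = 121.
Plus 21 days into May → day 142.

142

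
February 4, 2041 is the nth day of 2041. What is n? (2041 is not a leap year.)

Days in months before February: 31 = 31.
Plus 4 days into February → day 35.

35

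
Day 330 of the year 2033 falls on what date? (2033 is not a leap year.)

January has 31 days (330 − 31 = 299 remain).
February has 28 days (299 − 28 = 271 remain).
March has 31 days (271 − 31 = 240 remain).
April has 30 days (240 − 30 = 210 remain).
May has 31 days (210 − 31 = 179 remain).
June has 30 days (179 − 30 = 149 remain).
July has 31 days (149 − 31 = 118 remain).
August has 31 days (118 − 31 = 87 remain).
September has 30 days (87 − 30 = 57 remain).
October has 31 days (57 − 31 = 26 remain).
26 into November → November 26.

2033-11-26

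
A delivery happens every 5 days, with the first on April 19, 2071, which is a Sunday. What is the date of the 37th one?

The 37th occurrence is 36 intervals after the first: 36 × 5 = 180 days after April 19, 2071.
April has 30 days — 11 days to the end of April leaves 169.
May has 31 days (138 left).
June has 30 days (108 left).
July has 31 days (77 left).
August has 31 days (46 left).
September has 30 days (16 left).
16 days into October → October 16, 2071.

October 16, 2071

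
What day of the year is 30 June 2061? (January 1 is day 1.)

181

Days in months before June: 31 + 28 + 31 + 30 + 31 = 151.
Plus 30 days into June → day 181.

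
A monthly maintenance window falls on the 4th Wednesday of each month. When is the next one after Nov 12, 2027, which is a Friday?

Nov 24, 2027

Nov 2027 starts on a Monday; its first Wednesday is the 3rd, so the 4th Wednesday is the 24th — Nov 24, 2027.
Nov 24, 2027 is after Nov 12, 2027, so that is the next one.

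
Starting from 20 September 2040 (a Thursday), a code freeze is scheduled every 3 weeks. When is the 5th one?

13 December 2040

The 5th occurrence is 4 intervals after the first: 4 × 21 = 84 days after 20 September 2040.
September has 30 days — 10 days to the end of September leaves 74.
October has 31 days (43 left).
November has 30 days (13 left).
13 days into December → 13 December 2040.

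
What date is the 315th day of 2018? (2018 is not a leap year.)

November 11, 2018

January has 31 days (315 − 31 = 284 remain).
February has 28 days (284 − 28 = 256 remain).
March has 31 days (256 − 31 = 225 remain).
April has 30 days (225 − 30 = 195 remain).
May has 31 days (195 − 31 = 164 remain).
June has 30 days (164 − 30 = 134 remain).
July has 31 days (134 − 31 = 103 remain).
August has 31 days (103 − 31 = 72 remain).
September has 30 days (72 − 30 = 42 remain).
October has 31 days (42 − 31 = 11 remain).
11 into November → November 11.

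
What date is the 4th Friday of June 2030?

June 28, 2030

The first Friday of June 2030 is June 7.
The 4th Friday is 3 weeks later: 7 + 21 = 28.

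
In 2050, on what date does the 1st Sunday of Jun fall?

The first Sunday of Jun 2050 is Jun 5.

Jun 5, 2050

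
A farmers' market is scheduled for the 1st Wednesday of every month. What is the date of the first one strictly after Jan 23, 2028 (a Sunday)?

Jan 2028 starts on a Saturday, so its 1st Wednesday is Jan 5, 2028 (4 days in).
That is not after Jan 23, 2028, so look at Feb 2028.
Feb 2028 starts on a Tuesday, so its 1st Wednesday is Feb 2, 2028 (1 day in).

Feb 2, 2028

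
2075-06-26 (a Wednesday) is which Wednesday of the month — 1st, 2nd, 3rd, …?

4th

Day 26 falls in week ⌈26/7⌉ of the month.
Days 1–7 hold the 1st Wednesday, 8–14 the 2nd, 15–21 the 3rd, 22–28 the 4th, 29–31 the 5th.
26 is in the range for the 4th.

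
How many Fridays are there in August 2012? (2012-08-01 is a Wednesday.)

5

2012-08-01 is a Wednesday; the first Friday on or after it is 2012-08-03 (2 days later).
From 2012-08-03 to 2012-08-31 is 31 − 3 = 28 days.
28 ÷ 7 = 4 full weeks with remainder 0, so 4 more Fridays after the first → 5.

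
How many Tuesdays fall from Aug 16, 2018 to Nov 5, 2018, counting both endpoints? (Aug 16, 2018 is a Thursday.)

11

Aug 16, 2018 is a Thursday; the first Tuesday on or after it is Aug 21, 2018 (5 days later).
From Aug 21, 2018 to Nov 5, 2018: 10 + 30 + 31 + 5 = 76 days (rest of Aug, Sep, Oct, Nov).
76 ÷ 7 = 10 full weeks with remainder 6, so 10 more Tuesdays after the first → 11.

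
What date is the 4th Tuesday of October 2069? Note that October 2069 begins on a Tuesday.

2069-10-22

October 2069 begins on a Tuesday, so the first Tuesday is October 1.
The 4th Tuesday is 3 weeks later: 1 + 21 = 22.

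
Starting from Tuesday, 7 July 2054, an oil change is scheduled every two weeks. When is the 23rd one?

11 May 2055

The 23rd occurrence is 22 intervals after the first: 22 × 14 = 308 days after 7 July 2054.
July has 31 days — 24 days to the end of July leaves 284.
August has 31 days (253 left).
September has 30 days (223 left).
October has 31 days (192 left).
November has 30 days (162 left).
December has 31 days (131 left).
January has 31 days (100 left).
February has 28 days (72 left).
March has 31 days (41 left).
April has 30 days (11 left).
11 days into May → 11 May 2055.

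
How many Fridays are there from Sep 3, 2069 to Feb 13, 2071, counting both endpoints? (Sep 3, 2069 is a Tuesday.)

76

Sep 3, 2069 is a Tuesday; the first Friday on or after it is Sep 6, 2069 (3 days later).
From Sep 6, 2069 to Feb 13, 2071: 116 + 365 + 44 = 525 days (rest of 2069, 2070, to Feb 13, 2071 in 2071).
525 ÷ 7 = 75 full weeks with remainder 0, so 75 more Fridays after the first → 76.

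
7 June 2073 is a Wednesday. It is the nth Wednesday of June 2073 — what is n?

1st

Day 7 falls in week ⌈7/7⌉ of the month.
Days 1–7 hold the 1st Wednesday, 8–14 the 2nd, 15–21 the 3rd, 22–28 the 4th, 29–31 the 5th.
7 is in the range for the 1st.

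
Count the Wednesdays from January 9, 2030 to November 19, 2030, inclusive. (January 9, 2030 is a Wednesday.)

45

January 9, 2030 is a Wednesday; the first Wednesday on or after it is January 9, 2030.
From January 9, 2030 to November 19, 2030: 22 + 28 + 31 + 30 + 31 + 30 + 31 + 31 + 30 + 31 + 19 = 314 days (rest of January, February, March, April, May, June, July, August, September, October, November).
314 ÷ 7 = 44 full weeks with remainder 6, so 44 more Wednesdays after the first → 45.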